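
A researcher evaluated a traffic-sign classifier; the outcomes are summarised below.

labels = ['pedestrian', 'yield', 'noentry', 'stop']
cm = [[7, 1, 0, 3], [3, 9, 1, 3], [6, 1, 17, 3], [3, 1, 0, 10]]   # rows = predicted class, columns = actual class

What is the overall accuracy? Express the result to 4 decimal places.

0.6324

Accuracy = trace / total = (7+9+17+10=43) / 68 = 43/68 = 0.6324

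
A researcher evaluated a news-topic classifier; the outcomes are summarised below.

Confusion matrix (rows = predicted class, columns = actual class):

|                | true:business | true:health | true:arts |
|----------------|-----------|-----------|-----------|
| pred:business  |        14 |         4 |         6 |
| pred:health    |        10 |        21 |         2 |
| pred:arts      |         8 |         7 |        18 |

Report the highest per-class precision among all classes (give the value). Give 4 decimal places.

0.6364

Per-class precision (TP/(TP+FP)):
  business: TP=14, FP=4+6=10 → 14/24 = 0.58333
  health: TP=21, FP=10+2=12 → 21/33 = 0.63636
  arts: TP=18, FP=8+7=15 → 18/33 = 0.54545
Highest is class 'health' with precision = 0.6364.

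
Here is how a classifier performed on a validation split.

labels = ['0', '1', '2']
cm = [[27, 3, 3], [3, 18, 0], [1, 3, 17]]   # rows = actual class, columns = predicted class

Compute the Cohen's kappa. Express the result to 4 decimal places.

0.7349

Observed agreement pₒ = trace/N = 62/75 = 0.82667
Expected agreement pₑ = Σ (rowᵢ·colᵢ)/N² = (33·31 + 21·24 + 21·20)/75² = 0.34613
κ = (pₒ − pₑ)/(1 − pₑ) = (0.82667 − 0.34613)/(1 − 0.34613) = 0.7349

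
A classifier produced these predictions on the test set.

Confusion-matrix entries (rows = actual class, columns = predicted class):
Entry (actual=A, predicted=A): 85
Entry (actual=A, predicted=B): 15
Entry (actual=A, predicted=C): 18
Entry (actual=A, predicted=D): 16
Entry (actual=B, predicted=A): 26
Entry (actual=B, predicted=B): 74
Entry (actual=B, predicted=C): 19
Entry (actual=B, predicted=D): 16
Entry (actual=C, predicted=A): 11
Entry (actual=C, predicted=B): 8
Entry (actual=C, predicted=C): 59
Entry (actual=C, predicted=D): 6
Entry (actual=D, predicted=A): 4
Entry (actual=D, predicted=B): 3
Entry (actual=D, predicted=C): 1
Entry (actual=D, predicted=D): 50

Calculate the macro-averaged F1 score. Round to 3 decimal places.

0.655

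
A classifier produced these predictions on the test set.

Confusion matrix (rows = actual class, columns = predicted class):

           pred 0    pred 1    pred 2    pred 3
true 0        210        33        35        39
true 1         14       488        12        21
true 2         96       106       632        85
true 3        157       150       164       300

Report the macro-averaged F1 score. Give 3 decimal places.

0.621

Per-class F1 score (2·TP/(2·TP+FP+FN)):
  0: TP=210, FP=14+96+157=267, FN=33+35+39=107 → 420/794 = 0.5290
  1: TP=488, FP=33+106+150=289, FN=14+12+21=47 → 976/1312 = 0.7439
  2: TP=632, FP=35+12+164=211, FN=96+106+85=287 → 1264/1762 = 0.7174
  3: TP=300, FP=39+21+85=145, FN=157+150+164=471 → 600/1216 = 0.4934
Macro-F1 score = mean = (0.5290 + 0.7439 + 0.7174 + 0.4934) / 4 = 0.621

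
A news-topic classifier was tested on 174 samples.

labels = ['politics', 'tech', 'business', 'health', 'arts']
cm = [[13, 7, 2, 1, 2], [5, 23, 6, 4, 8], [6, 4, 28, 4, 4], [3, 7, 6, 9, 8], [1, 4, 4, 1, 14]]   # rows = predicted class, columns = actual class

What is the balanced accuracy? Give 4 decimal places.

Balanced accuracy = mean of per-class recall.
  politics: recall = 13/28 = 0.46429
  tech: recall = 23/45 = 0.51111
  business: recall = 28/46 = 0.60870
  health: recall = 9/19 = 0.47368
  arts: recall = 14/36 = 0.38889
Mean = (0.46429 + 0.51111 + 0.60870 + 0.47368 + 0.38889) / 5 = 0.4893

0.4893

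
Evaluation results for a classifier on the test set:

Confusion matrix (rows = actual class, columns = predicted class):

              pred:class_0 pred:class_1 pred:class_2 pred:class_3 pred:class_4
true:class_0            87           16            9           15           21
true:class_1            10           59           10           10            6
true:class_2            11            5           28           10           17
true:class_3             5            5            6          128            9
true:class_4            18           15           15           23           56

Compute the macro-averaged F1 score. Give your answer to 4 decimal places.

Per-class F1 score (2·TP/(2·TP+FP+FN)):
  class_0: TP=87, FP=10+11+5+18=44, FN=16+9+15+21=61 → 174/279 = 0.62366
  class_1: TP=59, FP=16+5+5+15=41, FN=10+10+10+6=36 → 118/195 = 0.60513
  class_2: TP=28, FP=9+10+6+15=40, FN=11+5+10+17=43 → 56/139 = 0.40288
  class_3: TP=128, FP=15+10+10+23=58, FN=5+5+6+9=25 → 256/339 = 0.75516
  class_4: TP=56, FP=21+6+17+9=53, FN=18+15+15+23=71 → 112/236 = 0.47458
Macro-F1 score = mean = (0.62366 + 0.60513 + 0.40288 + 0.75516 + 0.47458) / 5 = 0.5723

0.5723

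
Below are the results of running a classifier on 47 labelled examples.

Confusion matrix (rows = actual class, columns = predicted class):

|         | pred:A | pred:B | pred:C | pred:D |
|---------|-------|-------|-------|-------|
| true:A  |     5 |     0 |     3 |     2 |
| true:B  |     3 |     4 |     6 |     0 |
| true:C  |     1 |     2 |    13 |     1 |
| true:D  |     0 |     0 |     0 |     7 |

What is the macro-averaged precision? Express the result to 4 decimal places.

Per-class precision (TP/(TP+FP)):
  A: TP=5, FP=3+1+0=4 → 5/9 = 0.55556
  B: TP=4, FP=0+2+0=2 → 4/6 = 0.66667
  C: TP=13, FP=3+6+0=9 → 13/22 = 0.59091
  D: TP=7, FP=2+0+1=3 → 7/10 = 0.70000
Macro-precision = mean = (0.55556 + 0.66667 + 0.59091 + 0.70000) / 4 = 0.6283

0.6283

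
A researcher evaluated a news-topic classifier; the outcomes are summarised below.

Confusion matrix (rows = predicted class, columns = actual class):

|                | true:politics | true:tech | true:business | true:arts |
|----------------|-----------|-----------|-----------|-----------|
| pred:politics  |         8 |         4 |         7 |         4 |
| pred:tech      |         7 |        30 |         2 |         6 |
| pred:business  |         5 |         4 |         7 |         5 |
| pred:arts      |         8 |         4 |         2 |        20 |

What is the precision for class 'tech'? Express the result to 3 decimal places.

Take TP from the diagonal, FP from the rest of the 'tech' prediction marginal, FN from the rest of the 'tech' actual marginal.
precision = TP/(TP+FP).
tech: TP=30, FP=7+2+6=15 → 30/45 = 0.6667

0.667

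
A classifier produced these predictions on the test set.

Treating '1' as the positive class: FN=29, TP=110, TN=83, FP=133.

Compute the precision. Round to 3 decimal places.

0.453

Precision = TP/(TP+FP) = 110/(110+133) = 110/243 = 0.453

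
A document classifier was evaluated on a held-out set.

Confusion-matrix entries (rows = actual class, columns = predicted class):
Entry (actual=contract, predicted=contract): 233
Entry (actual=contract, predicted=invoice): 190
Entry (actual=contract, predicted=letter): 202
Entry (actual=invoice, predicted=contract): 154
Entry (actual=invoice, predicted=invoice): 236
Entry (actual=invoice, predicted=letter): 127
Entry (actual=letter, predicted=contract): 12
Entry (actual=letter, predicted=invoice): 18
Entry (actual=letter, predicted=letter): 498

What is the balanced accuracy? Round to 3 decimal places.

0.591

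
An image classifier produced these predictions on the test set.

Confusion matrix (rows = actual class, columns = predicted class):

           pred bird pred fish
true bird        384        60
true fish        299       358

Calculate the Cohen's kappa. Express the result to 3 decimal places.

0.377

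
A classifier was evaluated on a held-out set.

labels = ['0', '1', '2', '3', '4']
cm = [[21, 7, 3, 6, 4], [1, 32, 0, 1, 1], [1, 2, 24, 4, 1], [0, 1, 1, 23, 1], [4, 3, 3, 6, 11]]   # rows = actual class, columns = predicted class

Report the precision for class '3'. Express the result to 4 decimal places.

Treat '3' as positive and all other classes as negative.
precision = TP/(TP+FP).
3: TP=23, FP=6+1+4+6=17 → 23/40 = 0.57500

0.5750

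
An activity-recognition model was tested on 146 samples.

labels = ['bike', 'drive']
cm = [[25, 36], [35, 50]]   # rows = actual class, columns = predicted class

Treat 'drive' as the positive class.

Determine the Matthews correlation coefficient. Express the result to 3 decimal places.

-0.002

MCC = (TP·TN − FP·FN) / √((TP+FP)(TP+FN)(TN+FP)(TN+FN))
Numerator = 50·25 − 36·35 = -10
Denominator = √(86·85·61·60) = √26754600 = 5172.4849
MCC = -10 / 5172.4849 = -0.002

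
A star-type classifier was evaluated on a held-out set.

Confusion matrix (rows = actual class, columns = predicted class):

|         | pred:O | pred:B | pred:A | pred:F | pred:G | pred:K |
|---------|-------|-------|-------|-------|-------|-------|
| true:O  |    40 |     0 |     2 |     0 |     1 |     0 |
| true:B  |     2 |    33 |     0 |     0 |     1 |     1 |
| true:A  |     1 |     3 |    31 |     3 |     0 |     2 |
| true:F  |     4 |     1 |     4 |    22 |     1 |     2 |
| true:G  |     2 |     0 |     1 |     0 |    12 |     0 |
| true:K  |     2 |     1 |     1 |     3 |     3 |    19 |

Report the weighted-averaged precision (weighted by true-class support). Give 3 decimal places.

0.795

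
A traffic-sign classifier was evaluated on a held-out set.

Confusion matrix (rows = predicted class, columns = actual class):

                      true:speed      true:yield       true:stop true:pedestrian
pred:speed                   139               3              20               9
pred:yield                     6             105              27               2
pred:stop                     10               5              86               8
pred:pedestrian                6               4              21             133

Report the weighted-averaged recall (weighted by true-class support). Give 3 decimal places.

0.793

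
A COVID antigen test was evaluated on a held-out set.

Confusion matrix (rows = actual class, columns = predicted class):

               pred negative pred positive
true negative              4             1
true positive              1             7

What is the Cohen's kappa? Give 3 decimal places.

0.675

Observed agreement pₒ = trace/N = 11/13 = 0.8462
Expected agreement pₑ = Σ (rowᵢ·colᵢ)/N² = (5·5 + 8·8)/13² = 0.5266
κ = (pₒ − pₑ)/(1 − pₑ) = (0.8462 − 0.5266)/(1 − 0.5266) = 0.675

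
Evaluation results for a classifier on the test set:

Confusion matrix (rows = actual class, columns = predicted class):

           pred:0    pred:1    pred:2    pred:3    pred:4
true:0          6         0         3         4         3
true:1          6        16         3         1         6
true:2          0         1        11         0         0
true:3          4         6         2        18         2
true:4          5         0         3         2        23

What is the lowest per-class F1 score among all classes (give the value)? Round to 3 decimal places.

Per-class F1 score (2·TP/(2·TP+FP+FN)):
  0: TP=6, FP=6+0+4+5=15, FN=0+3+4+3=10 → 12/37 = 0.3243
  1: TP=16, FP=0+1+6+0=7, FN=6+3+1+6=16 → 32/55 = 0.5818
  2: TP=11, FP=3+3+2+3=11, FN=0+1+0+0=1 → 22/34 = 0.6471
  3: TP=18, FP=4+1+0+2=7, FN=4+6+2+2=14 → 36/57 = 0.6316
  4: TP=23, FP=3+6+0+2=11, FN=5+0+3+2=10 → 46/67 = 0.6866
Lowest is class '0' with F1 score = 0.324.

0.324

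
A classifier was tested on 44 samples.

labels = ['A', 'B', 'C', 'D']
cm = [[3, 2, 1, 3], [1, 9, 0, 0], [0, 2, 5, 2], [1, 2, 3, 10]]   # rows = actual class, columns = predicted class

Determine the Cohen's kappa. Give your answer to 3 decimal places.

0.473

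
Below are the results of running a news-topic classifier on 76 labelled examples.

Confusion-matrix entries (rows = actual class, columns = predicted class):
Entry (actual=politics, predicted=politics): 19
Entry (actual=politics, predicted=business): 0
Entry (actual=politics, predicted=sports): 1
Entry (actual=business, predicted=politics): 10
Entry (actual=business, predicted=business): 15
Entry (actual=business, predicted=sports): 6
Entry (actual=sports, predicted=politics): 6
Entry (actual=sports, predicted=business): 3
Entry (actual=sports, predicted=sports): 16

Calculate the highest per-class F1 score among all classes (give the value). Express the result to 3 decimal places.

Per-class F1 score (2·TP/(2·TP+FP+FN)):
  politics: TP=19, FP=10+6=16, FN=0+1=1 → 38/55 = 0.6909
  business: TP=15, FP=0+3=3, FN=10+6=16 → 30/49 = 0.6122
  sports: TP=16, FP=1+6=7, FN=6+3=9 → 32/48 = 0.6667
Highest is class 'politics' with F1 score = 0.691.

0.691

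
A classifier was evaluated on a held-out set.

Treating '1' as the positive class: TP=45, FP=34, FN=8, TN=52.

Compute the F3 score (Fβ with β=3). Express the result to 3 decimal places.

Fβ = (1+β²)·TP / ((1+β²)·TP + β²·FN + FP), with β²=9
= 10·45 / (10·45 + 9·8 + 34) = 0.809

0.809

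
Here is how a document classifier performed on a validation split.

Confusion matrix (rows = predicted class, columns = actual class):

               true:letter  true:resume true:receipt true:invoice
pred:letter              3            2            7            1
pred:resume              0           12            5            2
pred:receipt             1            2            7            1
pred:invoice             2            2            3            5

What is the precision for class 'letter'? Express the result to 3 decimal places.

0.231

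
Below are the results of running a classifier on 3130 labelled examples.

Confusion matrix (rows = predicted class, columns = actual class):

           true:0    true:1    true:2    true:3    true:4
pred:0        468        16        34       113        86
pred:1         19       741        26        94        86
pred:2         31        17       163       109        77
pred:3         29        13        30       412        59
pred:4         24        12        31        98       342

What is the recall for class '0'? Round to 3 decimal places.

0.820

Treat '0' as positive and all other classes as negative.
recall = TP/(TP+FN).
0: TP=468, FN=19+31+29+24=103 → 468/571 = 0.8196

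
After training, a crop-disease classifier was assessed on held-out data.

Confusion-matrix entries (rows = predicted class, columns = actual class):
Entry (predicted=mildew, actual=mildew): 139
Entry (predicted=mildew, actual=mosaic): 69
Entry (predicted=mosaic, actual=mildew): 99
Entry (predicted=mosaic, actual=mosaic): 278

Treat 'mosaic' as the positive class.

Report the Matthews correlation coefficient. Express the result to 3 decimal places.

MCC = (TP·TN − FP·FN) / √((TP+FP)(TP+FN)(TN+FP)(TN+FN))
Numerator = 278·139 − 99·69 = 31811
Denominator = √(377·347·238·208) = √6476063776 = 80473.9944
MCC = 31811 / 80473.9944 = 0.395

0.395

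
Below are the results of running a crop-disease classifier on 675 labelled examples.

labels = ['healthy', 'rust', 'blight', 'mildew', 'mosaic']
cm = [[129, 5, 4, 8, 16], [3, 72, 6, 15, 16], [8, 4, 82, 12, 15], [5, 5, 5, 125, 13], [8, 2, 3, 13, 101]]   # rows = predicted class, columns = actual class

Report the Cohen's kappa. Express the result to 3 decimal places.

0.690

Observed agreement pₒ = trace/N = 509/675 = 0.7541
Expected agreement pₑ = Σ (rowᵢ·colᵢ)/N² = (153·162 + 88·112 + 100·121 + 173·153 + 161·127)/675² = 0.2056
κ = (pₒ − pₑ)/(1 − pₑ) = (0.7541 − 0.2056)/(1 − 0.2056) = 0.690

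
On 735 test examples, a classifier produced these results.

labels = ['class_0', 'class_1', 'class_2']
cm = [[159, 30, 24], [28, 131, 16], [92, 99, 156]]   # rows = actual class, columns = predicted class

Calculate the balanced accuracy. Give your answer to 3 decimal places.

0.648

Balanced accuracy = mean of per-class recall.
  class_0: recall = 159/213 = 0.7465
  class_1: recall = 131/175 = 0.7486
  class_2: recall = 156/347 = 0.4496
Mean = (0.7465 + 0.7486 + 0.4496) / 3 = 0.648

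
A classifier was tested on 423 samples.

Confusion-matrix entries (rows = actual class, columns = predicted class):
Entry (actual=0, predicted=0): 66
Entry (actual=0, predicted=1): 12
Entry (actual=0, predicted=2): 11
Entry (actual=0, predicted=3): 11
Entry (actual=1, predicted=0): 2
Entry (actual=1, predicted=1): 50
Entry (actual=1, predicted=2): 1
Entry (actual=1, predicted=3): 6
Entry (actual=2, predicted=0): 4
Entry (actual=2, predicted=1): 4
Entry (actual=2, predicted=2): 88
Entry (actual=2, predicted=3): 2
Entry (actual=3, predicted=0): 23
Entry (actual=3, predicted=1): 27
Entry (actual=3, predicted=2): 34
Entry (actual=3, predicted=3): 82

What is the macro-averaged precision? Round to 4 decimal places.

Per-class precision (TP/(TP+FP)):
  0: TP=66, FP=2+4+23=29 → 66/95 = 0.69474
  1: TP=50, FP=12+4+27=43 → 50/93 = 0.53763
  2: TP=88, FP=11+1+34=46 → 88/134 = 0.65672
  3: TP=82, FP=11+6+2=19 → 82/101 = 0.81188
Macro-precision = mean = (0.69474 + 0.53763 + 0.65672 + 0.81188) / 4 = 0.6752

0.6752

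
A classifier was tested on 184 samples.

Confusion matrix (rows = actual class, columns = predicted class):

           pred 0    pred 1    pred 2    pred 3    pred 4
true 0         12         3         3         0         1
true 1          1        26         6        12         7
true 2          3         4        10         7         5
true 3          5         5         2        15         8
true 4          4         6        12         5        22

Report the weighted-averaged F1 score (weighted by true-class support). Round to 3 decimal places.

0.465

Per-class F1 score (2·TP/(2·TP+FP+FN)):
  0: TP=12, FP=1+3+5+4=13, FN=3+3+0+1=7 → 24/44 = 0.5455
  1: TP=26, FP=3+4+5+6=18, FN=1+6+12+7=26 → 52/96 = 0.5417
  2: TP=10, FP=3+6+2+12=23, FN=3+4+7+5=19 → 20/62 = 0.3226
  3: TP=15, FP=0+12+7+5=24, FN=5+5+2+8=20 → 30/74 = 0.4054
  4: TP=22, FP=1+7+5+8=21, FN=4+6+12+5=27 → 44/92 = 0.4783
Weighted-F1 score = Σ (supportᵢ/N)·F1 scoreᵢ with N=184: (19/184)·0.5455 + (52/184)·0.5417 + (29/184)·0.3226 + (35/184)·0.4054 + (49/184)·0.4783 = 0.465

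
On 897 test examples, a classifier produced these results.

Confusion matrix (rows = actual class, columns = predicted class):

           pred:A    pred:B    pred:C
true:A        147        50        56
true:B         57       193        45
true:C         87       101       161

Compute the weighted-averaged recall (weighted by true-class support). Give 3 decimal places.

Per-class recall (TP/(TP+FN)):
  A: TP=147, FN=50+56=106 → 147/253 = 0.5810
  B: TP=193, FN=57+45=102 → 193/295 = 0.6542
  C: TP=161, FN=87+101=188 → 161/349 = 0.4613
Weighted-recall = Σ (supportᵢ/N)·recallᵢ with N=897: (253/897)·0.5810 + (295/897)·0.6542 + (349/897)·0.4613 = 0.559

0.559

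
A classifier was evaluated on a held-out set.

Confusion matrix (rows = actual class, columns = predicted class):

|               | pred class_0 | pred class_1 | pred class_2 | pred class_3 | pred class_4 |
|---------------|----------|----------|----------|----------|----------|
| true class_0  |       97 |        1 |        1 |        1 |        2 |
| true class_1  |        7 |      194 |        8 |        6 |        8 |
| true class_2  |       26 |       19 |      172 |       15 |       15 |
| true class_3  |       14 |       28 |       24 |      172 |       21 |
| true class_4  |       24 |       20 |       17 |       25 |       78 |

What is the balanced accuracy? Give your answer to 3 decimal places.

0.731

Balanced accuracy = mean of per-class recall.
  class_0: recall = 97/102 = 0.9510
  class_1: recall = 194/223 = 0.8700
  class_2: recall = 172/247 = 0.6964
  class_3: recall = 172/259 = 0.6641
  class_4: recall = 78/164 = 0.4756
Mean = (0.9510 + 0.8700 + 0.6964 + 0.6641 + 0.4756) / 5 = 0.731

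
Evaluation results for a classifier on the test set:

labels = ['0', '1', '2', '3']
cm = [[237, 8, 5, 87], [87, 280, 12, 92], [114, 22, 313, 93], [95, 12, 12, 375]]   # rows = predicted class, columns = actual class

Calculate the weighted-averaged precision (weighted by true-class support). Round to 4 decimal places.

0.6805

Per-class precision (TP/(TP+FP)):
  0: TP=237, FP=8+5+87=100 → 237/337 = 0.70326
  1: TP=280, FP=87+12+92=191 → 280/471 = 0.59448
  2: TP=313, FP=114+22+93=229 → 313/542 = 0.57749
  3: TP=375, FP=95+12+12=119 → 375/494 = 0.75911
Weighted-precision = Σ (supportᵢ/N)·precisionᵢ with N=1844: (533/1844)·0.70326 + (322/1844)·0.59448 + (342/1844)·0.57749 + (647/1844)·0.75911 = 0.6805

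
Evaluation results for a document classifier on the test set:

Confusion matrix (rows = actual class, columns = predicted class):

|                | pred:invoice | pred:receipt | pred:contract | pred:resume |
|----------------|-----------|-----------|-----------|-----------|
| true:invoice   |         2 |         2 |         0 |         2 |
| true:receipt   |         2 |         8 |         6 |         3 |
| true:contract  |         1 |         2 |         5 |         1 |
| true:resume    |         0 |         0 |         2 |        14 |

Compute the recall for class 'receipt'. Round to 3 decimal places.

Take TP from the diagonal, FP from the rest of the 'receipt' prediction marginal, FN from the rest of the 'receipt' actual marginal.
recall = TP/(TP+FN).
receipt: TP=8, FN=2+6+3=11 → 8/19 = 0.4211

0.421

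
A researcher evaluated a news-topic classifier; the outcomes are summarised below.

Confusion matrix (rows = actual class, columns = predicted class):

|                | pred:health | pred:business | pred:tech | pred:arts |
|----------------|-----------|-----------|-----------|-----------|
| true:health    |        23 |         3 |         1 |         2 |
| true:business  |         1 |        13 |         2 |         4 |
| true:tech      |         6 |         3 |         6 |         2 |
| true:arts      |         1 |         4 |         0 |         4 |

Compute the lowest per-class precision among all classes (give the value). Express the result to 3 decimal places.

0.333

Per-class precision (TP/(TP+FP)):
  health: TP=23, FP=1+6+1=8 → 23/31 = 0.7419
  business: TP=13, FP=3+3+4=10 → 13/23 = 0.5652
  tech: TP=6, FP=1+2+0=3 → 6/9 = 0.6667
  arts: TP=4, FP=2+4+2=8 → 4/12 = 0.3333
Lowest is class 'arts' with precision = 0.333.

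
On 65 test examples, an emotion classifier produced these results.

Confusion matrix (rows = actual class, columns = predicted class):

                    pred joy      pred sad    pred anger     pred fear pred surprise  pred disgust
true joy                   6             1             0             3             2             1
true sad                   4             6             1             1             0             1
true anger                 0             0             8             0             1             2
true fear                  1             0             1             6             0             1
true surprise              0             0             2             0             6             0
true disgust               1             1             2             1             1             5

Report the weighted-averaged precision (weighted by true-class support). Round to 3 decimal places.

0.581

Per-class precision (TP/(TP+FP)):
  joy: TP=6, FP=4+0+1+0+1=6 → 6/12 = 0.5000
  sad: TP=6, FP=1+0+0+0+1=2 → 6/8 = 0.7500
  anger: TP=8, FP=0+1+1+2+2=6 → 8/14 = 0.5714
  fear: TP=6, FP=3+1+0+0+1=5 → 6/11 = 0.5455
  surprise: TP=6, FP=2+0+1+0+1=4 → 6/10 = 0.6000
  disgust: TP=5, FP=1+1+2+1+0=5 → 5/10 = 0.5000
Weighted-precision = Σ (supportᵢ/N)·precisionᵢ with N=65: (13/65)·0.5000 + (13/65)·0.7500 + (11/65)·0.5714 + (9/65)·0.5455 + (8/65)·0.6000 + (11/65)·0.5000 = 0.581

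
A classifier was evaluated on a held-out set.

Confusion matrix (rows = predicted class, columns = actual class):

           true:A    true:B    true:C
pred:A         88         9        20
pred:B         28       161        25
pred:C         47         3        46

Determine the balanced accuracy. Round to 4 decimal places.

0.6587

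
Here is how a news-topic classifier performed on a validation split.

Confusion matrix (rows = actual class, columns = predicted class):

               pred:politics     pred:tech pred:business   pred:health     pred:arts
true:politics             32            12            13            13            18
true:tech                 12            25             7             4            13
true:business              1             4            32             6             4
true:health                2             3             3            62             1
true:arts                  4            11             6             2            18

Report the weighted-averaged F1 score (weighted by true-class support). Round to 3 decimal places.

Per-class F1 score (2·TP/(2·TP+FP+FN)):
  politics: TP=32, FP=12+1+2+4=19, FN=12+13+13+18=56 → 64/139 = 0.4604
  tech: TP=25, FP=12+4+3+11=30, FN=12+7+4+13=36 → 50/116 = 0.4310
  business: TP=32, FP=13+7+3+6=29, FN=1+4+6+4=15 → 64/108 = 0.5926
  health: TP=62, FP=13+4+6+2=25, FN=2+3+3+1=9 → 124/158 = 0.7848
  arts: TP=18, FP=18+13+4+1=36, FN=4+11+6+2=23 → 36/95 = 0.3789
Weighted-F1 score = Σ (supportᵢ/N)·F1 scoreᵢ with N=308: (88/308)·0.4604 + (61/308)·0.4310 + (47/308)·0.5926 + (71/308)·0.7848 + (41/308)·0.3789 = 0.539

0.539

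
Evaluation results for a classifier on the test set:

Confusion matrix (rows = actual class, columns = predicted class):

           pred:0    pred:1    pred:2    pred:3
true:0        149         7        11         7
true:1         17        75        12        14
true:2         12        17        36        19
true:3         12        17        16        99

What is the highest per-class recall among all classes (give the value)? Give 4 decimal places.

0.8563

Per-class recall (TP/(TP+FN)):
  0: TP=149, FN=7+11+7=25 → 149/174 = 0.85632
  1: TP=75, FN=17+12+14=43 → 75/118 = 0.63559
  2: TP=36, FN=12+17+19=48 → 36/84 = 0.42857
  3: TP=99, FN=12+17+16=45 → 99/144 = 0.68750
Highest is class '0' with recall = 0.8563.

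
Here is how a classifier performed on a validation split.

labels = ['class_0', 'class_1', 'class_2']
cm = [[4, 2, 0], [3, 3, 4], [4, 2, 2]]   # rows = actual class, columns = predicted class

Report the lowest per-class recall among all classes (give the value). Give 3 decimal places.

Per-class recall (TP/(TP+FN)):
  class_0: TP=4, FN=2+0=2 → 4/6 = 0.6667
  class_1: TP=3, FN=3+4=7 → 3/10 = 0.3000
  class_2: TP=2, FN=4+2=6 → 2/8 = 0.2500
Lowest is class 'class_2' with recall = 0.250.

0.250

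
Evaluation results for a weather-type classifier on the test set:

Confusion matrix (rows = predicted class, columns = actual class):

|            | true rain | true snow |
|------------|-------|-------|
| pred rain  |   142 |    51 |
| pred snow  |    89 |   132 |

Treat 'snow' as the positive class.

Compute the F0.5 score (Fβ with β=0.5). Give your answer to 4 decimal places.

Fβ = (1+β²)·TP / ((1+β²)·TP + β²·FN + FP), with β²=1/4
= 1.25·132 / (1.25·132 + 0.25·51 + 89) = 0.6186

0.6186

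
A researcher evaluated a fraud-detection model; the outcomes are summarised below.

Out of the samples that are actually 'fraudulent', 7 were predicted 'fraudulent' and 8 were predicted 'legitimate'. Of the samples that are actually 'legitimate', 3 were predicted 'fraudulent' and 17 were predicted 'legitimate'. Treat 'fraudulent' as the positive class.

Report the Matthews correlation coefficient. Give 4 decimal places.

0.3469

MCC = (TP·TN − FP·FN) / √((TP+FP)(TP+FN)(TN+FP)(TN+FN))
Numerator = 7·17 − 3·8 = 95
Denominator = √(10·15·20·25) = √75000 = 273.8613
MCC = 95 / 273.8613 = 0.3469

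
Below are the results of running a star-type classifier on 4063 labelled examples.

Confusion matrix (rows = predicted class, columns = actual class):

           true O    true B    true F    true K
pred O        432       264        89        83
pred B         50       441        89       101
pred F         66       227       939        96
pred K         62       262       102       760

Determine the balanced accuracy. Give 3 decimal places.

0.645

Balanced accuracy = mean of per-class recall.
  O: recall = 432/610 = 0.7082
  B: recall = 441/1194 = 0.3693
  F: recall = 939/1219 = 0.7703
  K: recall = 760/1040 = 0.7308
Mean = (0.7082 + 0.3693 + 0.7703 + 0.7308) / 4 = 0.645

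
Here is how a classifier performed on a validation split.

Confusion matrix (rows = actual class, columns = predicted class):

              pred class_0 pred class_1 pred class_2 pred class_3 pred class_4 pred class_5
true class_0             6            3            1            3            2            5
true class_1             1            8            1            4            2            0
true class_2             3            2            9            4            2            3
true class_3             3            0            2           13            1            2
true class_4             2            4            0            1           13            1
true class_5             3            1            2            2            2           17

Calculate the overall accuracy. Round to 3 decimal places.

Accuracy = trace / total = (6+8+9+13+13+17=66) / 128 = 66/128 = 0.516

0.516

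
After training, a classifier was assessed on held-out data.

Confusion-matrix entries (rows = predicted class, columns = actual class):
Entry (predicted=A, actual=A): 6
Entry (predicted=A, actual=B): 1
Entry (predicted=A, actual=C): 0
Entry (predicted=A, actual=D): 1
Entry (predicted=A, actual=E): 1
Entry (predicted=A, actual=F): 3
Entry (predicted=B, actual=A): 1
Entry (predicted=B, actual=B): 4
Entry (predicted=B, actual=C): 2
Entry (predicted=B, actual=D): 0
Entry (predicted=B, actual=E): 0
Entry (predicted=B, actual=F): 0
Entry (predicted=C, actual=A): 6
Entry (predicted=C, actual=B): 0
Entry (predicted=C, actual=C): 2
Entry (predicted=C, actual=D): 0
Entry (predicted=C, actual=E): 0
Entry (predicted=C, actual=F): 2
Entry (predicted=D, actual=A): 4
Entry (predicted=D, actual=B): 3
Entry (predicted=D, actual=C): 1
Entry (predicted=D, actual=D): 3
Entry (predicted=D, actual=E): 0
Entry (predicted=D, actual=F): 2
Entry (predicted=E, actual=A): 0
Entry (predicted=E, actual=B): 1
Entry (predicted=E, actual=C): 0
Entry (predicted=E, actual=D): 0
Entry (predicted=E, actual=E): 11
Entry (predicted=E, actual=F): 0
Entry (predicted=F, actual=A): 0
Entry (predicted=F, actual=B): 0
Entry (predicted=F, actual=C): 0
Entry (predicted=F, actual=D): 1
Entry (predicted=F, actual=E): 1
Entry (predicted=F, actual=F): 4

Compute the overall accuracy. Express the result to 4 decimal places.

Accuracy = trace / total = (6+4+2+3+11+4=30) / 60 = 30/60 = 0.5000

0.5000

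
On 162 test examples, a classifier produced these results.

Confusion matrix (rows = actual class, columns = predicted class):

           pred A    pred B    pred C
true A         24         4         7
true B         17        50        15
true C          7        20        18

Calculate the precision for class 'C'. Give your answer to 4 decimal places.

Take TP from the diagonal, FP from the rest of the 'C' prediction marginal, FN from the rest of the 'C' actual marginal.
precision = TP/(TP+FP).
C: TP=18, FP=7+15=22 → 18/40 = 0.45000

0.4500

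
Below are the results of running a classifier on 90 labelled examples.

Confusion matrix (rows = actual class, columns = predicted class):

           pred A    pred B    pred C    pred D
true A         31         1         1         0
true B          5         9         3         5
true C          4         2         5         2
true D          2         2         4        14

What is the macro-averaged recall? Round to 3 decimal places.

Per-class recall (TP/(TP+FN)):
  A: TP=31, FN=1+1+0=2 → 31/33 = 0.9394
  B: TP=9, FN=5+3+5=13 → 9/22 = 0.4091
  C: TP=5, FN=4+2+2=8 → 5/13 = 0.3846
  D: TP=14, FN=2+2+4=8 → 14/22 = 0.6364
Macro-recall = mean = (0.9394 + 0.4091 + 0.3846 + 0.6364) / 4 = 0.592

0.592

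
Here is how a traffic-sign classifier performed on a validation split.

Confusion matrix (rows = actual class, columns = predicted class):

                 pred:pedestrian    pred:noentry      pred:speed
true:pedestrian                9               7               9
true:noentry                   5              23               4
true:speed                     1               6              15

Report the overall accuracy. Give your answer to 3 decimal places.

Accuracy = trace / total = (9+23+15=47) / 79 = 47/79 = 0.595

0.595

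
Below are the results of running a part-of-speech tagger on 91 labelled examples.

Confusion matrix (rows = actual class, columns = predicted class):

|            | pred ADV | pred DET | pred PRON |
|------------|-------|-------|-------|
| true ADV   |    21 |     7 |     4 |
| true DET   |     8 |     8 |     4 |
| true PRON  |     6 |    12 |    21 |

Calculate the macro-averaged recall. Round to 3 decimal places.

Per-class recall (TP/(TP+FN)):
  ADV: TP=21, FN=7+4=11 → 21/32 = 0.6563
  DET: TP=8, FN=8+4=12 → 8/20 = 0.4000
  PRON: TP=21, FN=6+12=18 → 21/39 = 0.5385
Macro-recall = mean = (0.6563 + 0.4000 + 0.5385) / 3 = 0.532

0.532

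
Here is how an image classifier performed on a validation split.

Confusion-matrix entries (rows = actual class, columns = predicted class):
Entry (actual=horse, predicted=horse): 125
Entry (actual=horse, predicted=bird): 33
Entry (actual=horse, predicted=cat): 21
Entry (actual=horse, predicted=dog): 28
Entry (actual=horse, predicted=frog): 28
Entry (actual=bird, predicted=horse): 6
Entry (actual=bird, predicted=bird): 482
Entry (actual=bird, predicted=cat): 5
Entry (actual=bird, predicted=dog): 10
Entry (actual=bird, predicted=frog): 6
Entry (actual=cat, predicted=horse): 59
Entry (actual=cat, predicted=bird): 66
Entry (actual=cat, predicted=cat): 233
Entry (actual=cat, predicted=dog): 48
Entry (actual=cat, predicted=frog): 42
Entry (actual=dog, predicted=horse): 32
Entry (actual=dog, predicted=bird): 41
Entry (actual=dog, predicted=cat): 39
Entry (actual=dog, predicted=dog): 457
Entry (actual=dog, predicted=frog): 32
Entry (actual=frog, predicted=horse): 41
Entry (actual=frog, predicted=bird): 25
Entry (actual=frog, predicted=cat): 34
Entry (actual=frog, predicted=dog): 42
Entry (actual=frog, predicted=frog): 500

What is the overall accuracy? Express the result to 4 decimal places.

Accuracy = trace / total = (125+482+233+457+500=1797) / 2435 = 1797/2435 = 0.7380

0.7380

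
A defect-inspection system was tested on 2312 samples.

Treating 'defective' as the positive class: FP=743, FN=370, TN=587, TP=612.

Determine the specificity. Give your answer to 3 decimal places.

0.441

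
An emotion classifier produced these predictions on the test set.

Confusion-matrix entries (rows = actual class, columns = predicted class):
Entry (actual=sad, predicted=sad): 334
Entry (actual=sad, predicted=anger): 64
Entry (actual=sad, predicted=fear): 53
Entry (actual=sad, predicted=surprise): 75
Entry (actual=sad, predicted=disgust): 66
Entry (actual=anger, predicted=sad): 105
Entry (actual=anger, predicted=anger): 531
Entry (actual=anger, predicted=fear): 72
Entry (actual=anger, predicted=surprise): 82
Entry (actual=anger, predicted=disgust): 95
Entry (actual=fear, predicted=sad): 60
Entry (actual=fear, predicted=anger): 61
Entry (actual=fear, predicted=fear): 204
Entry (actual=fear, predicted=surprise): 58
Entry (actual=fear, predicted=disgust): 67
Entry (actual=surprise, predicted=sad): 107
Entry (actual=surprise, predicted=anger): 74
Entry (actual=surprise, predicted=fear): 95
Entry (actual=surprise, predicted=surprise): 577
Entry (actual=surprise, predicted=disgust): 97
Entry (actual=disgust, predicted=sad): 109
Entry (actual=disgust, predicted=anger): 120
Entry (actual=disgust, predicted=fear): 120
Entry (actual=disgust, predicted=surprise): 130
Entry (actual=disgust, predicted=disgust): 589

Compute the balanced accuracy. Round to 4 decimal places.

0.5553

Balanced accuracy = mean of per-class recall.
  sad: recall = 334/592 = 0.56419
  anger: recall = 531/885 = 0.60000
  fear: recall = 204/450 = 0.45333
  surprise: recall = 577/950 = 0.60737
  disgust: recall = 589/1068 = 0.55150
Mean = (0.56419 + 0.60000 + 0.45333 + 0.60737 + 0.55150) / 5 = 0.5553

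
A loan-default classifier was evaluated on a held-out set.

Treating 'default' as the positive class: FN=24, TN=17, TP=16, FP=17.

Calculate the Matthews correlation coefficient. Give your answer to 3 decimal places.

-0.100

MCC = (TP·TN − FP·FN) / √((TP+FP)(TP+FN)(TN+FP)(TN+FN))
Numerator = 16·17 − 17·24 = -136
Denominator = √(33·40·34·41) = √1840080 = 1356.4955
MCC = -136 / 1356.4955 = -0.100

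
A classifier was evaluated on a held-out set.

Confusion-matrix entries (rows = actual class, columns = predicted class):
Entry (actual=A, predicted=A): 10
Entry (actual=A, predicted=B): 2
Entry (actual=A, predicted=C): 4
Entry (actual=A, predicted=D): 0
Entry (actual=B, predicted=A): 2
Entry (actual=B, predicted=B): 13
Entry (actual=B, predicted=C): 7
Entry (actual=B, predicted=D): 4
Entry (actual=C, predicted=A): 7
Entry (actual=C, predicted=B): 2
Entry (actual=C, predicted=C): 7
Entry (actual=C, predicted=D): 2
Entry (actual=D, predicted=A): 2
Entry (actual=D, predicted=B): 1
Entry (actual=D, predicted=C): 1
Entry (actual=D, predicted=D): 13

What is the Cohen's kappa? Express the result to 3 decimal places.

0.413

Observed agreement pₒ = trace/N = 43/77 = 0.5584
Expected agreement pₑ = Σ (rowᵢ·colᵢ)/N² = (16·21 + 26·18 + 18·19 + 17·19)/77² = 0.2478
κ = (pₒ − pₑ)/(1 − pₑ) = (0.5584 − 0.2478)/(1 − 0.2478) = 0.413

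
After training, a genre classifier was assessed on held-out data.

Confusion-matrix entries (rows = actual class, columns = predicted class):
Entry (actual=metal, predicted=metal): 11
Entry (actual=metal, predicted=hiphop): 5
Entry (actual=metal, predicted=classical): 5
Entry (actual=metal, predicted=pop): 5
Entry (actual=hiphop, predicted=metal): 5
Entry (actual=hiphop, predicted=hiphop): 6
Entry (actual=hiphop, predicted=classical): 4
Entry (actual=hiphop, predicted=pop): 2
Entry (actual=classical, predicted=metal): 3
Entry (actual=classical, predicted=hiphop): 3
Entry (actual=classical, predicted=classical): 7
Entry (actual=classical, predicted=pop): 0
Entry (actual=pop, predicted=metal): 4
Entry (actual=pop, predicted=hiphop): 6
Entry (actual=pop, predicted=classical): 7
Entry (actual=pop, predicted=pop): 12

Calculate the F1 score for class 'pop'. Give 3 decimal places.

One-vs-rest for 'pop': TP = diagonal; FP = other classes predicted 'pop'; FN = 'pop' predicted as other.
F1 score = 2·TP/(2·TP+FP+FN).
pop: TP=12, FP=5+2+0=7, FN=4+6+7=17 → 24/48 = 0.5000

0.500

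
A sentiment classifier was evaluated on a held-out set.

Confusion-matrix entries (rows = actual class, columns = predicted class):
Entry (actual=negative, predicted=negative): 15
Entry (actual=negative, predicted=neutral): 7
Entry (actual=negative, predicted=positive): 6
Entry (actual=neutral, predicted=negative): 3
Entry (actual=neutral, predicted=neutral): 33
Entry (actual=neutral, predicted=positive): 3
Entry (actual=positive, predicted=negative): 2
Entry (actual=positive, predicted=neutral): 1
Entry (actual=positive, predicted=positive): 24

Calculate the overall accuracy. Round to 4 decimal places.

Accuracy = trace / total = (15+33+24=72) / 94 = 72/94 = 0.7660

0.7660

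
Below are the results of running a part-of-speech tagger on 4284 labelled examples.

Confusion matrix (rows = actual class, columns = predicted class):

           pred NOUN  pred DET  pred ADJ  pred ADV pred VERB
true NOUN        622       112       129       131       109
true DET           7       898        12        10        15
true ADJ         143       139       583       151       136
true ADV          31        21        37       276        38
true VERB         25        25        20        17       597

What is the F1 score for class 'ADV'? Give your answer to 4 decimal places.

Take TP from the diagonal, FP from the rest of the 'ADV' prediction marginal, FN from the rest of the 'ADV' actual marginal.
F1 score = 2·TP/(2·TP+FP+FN).
ADV: TP=276, FP=131+10+151+17=309, FN=31+21+37+38=127 → 552/988 = 0.55870

0.5587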